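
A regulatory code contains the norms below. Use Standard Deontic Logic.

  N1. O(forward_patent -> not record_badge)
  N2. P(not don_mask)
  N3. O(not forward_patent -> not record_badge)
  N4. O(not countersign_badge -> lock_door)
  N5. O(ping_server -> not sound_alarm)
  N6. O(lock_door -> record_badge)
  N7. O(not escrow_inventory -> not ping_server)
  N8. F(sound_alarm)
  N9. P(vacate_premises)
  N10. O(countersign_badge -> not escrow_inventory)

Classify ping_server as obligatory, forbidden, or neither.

Premises 1 and 3 are O(forward_patent -> not record_badge) and O(not forward_patent -> not record_badge); every ideal world satisfies forward_patent or not forward_patent, so in either case not record_badge holds — hence O(not record_badge).
Premise 6, O(lock_door -> record_badge), contraposes to O(not record_badge -> not lock_door); with O(not record_badge) we get O(not lock_door).
Premise 4, O(not countersign_badge -> lock_door), contraposes to O(not lock_door -> countersign_badge); with O(not lock_door) we get O(countersign_badge).
From O(countersign_badge) and premise 10, O(countersign_badge -> not escrow_inventory), we obtain O(not escrow_inventory).
With premise 7, O(not escrow_inventory -> not ping_server), the K-axiom yields O(not ping_server).
Premises 2, 5, 8, 9 do not contribute to this derivation.
Thus O(not ping_server), which is F(ping_server): ping_server is forbidden.

Forbidden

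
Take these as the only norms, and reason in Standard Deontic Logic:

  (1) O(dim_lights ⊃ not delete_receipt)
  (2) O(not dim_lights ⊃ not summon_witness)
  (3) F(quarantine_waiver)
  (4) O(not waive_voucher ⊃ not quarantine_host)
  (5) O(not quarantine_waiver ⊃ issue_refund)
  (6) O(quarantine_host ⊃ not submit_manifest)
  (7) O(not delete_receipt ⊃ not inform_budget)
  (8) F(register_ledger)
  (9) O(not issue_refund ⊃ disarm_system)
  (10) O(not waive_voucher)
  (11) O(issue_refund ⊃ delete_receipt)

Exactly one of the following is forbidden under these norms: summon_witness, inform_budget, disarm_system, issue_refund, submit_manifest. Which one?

F(quarantine_waiver) at premise 3 means O(not quarantine_waiver).
Applying K to premise 5 (O(not quarantine_waiver ⊃ issue_refund)) and O(not quarantine_waiver) yields O(issue_refund).
Applying K to premise 11 (O(issue_refund ⊃ delete_receipt)) and O(issue_refund) yields O(delete_receipt).
Premise 1 is O(dim_lights ⊃ not delete_receipt); contrapositively O(delete_receipt ⊃ not dim_lights). Since O(delete_receipt) holds, K gives O(not dim_lights).
With premise 2, O(not dim_lights ⊃ not summon_witness), the K-axiom yields O(not summon_witness).
So O(not summon_witness) holds, i.e. summon_witness is forbidden. None of the other listed options is forbidden under the premises.

summon_witness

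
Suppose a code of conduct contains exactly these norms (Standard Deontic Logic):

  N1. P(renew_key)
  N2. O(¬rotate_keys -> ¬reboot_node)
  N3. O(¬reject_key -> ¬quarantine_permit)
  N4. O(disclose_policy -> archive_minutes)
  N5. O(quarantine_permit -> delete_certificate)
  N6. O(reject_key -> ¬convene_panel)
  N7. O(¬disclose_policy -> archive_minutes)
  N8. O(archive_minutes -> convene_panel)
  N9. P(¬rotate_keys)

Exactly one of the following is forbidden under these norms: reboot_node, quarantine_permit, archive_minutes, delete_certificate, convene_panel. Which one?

quarantine_permit

Premises 7 and 4 cover both cases: O(¬disclose_policy -> archive_minutes) and O(disclose_policy -> archive_minutes). Since ¬disclose_policy ∨ disclose_policy is a tautology, O(archive_minutes) follows.
From O(archive_minutes) and premise 8, O(archive_minutes -> convene_panel), we obtain O(convene_panel).
Premise 6, O(reject_key -> ¬convene_panel), contraposes to O(convene_panel -> ¬reject_key); with O(convene_panel) we get O(¬reject_key).
Premise 3 is O(¬reject_key -> ¬quarantine_permit); since O(¬reject_key), deontic closure gives O(¬quarantine_permit).
So O(¬quarantine_permit) holds, i.e. quarantine_permit is forbidden. None of the other listed options is forbidden under the premises.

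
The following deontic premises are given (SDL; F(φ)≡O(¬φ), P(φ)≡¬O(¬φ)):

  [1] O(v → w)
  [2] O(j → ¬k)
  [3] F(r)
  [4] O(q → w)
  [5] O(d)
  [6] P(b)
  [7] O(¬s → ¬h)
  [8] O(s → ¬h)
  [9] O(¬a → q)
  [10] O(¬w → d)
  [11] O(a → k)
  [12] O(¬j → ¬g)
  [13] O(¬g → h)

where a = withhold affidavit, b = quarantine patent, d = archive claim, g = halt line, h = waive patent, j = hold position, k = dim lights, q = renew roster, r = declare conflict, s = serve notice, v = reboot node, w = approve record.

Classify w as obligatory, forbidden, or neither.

Obligatory

Premises 8 and 7 are O(s → ¬h) and O(¬s → ¬h); every ideal world satisfies s or ¬s, so in either case ¬h holds — hence O(¬h).
Premise 13 is O(¬g → h); contrapositively O(¬h → g). Since O(¬h) holds, K gives O(g).
Premise 12, O(¬j → ¬g), contraposes to O(g → j); with O(g) we get O(j).
From O(j) and premise 2, O(j → ¬k), we obtain O(¬k).
The contrapositive of premise 11 (O(a → k)) is O(¬k → ¬a), and O(¬k) is already established, so O(¬a).
Premise 9 is O(¬a → q); since O(¬a), deontic closure gives O(q).
From O(q) and premise 4, O(q → w), we obtain O(w).
Premises 1, 3, 5, 6, 10 do not contribute to this derivation.
Hence w is obligatory.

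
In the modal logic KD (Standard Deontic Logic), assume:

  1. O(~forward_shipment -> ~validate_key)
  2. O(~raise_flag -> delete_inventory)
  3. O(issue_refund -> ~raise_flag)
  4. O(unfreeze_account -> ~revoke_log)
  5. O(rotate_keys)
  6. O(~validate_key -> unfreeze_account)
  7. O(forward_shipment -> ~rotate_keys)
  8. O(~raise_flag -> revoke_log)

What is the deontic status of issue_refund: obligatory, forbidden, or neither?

From premise 5 we have O(rotate_keys).
The contrapositive of premise 7 (O(forward_shipment -> ~rotate_keys)) is O(rotate_keys -> ~forward_shipment), and O(rotate_keys) is already established, so O(~forward_shipment).
Premise 1 is O(~forward_shipment -> ~validate_key); since O(~forward_shipment), deontic closure gives O(~validate_key).
From O(~validate_key) and premise 6, O(~validate_key -> unfreeze_account), we obtain O(unfreeze_account).
From O(unfreeze_account) and premise 4, O(unfreeze_account -> ~revoke_log), we obtain O(~revoke_log).
Premise 8 is O(~raise_flag -> revoke_log); contrapositively O(~revoke_log -> raise_flag). Since O(~revoke_log) holds, K gives O(raise_flag).
Premise 3 is O(issue_refund -> ~raise_flag); contrapositively O(raise_flag -> ~issue_refund). Since O(raise_flag) holds, K gives O(~issue_refund).
Premise 2 does not contribute to this derivation.
Thus O(~issue_refund), which is F(issue_refund): issue_refund is forbidden.

Forbidden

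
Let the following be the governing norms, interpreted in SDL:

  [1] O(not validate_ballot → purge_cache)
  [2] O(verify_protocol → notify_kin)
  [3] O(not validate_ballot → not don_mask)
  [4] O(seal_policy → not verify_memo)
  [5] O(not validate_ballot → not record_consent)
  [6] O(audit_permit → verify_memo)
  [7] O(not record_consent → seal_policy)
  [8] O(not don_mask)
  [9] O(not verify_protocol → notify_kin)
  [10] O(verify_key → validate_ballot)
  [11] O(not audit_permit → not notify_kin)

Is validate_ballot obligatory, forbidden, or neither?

Obligatory

Premises 9 and 2 are O(not verify_protocol → notify_kin) and O(verify_protocol → notify_kin); every ideal world satisfies not verify_protocol or verify_protocol, so in either case notify_kin holds — hence O(notify_kin).
Premise 11, O(not audit_permit → not notify_kin), contraposes to O(notify_kin → audit_permit); with O(notify_kin) we get O(audit_permit).
With premise 6, O(audit_permit → verify_memo), the K-axiom yields O(verify_memo).
Premise 4 is O(seal_policy → not verify_memo); contrapositively O(verify_memo → not seal_policy). Since O(verify_memo) holds, K gives O(not seal_policy).
The contrapositive of premise 7 (O(not record_consent → seal_policy)) is O(not seal_policy → record_consent), and O(not seal_policy) is already established, so O(record_consent).
Premise 5, O(not validate_ballot → not record_consent), contraposes to O(record_consent → validate_ballot); with O(record_consent) we get O(validate_ballot).
Premises 1, 3, 8, 10 do not contribute to this derivation.
Hence validate_ballot is obligatory.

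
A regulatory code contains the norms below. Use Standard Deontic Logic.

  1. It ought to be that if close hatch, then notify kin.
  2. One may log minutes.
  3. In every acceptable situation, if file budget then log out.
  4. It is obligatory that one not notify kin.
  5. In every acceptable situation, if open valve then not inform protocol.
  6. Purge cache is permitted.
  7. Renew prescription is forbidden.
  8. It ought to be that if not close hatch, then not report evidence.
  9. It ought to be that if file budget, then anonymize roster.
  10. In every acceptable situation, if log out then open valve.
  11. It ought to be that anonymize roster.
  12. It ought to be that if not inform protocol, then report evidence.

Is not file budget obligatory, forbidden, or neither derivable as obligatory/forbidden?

Premise 4 states O(¬notify_kin) outright.
The contrapositive of premise 1 (O(close_hatch → notify_kin)) is O(¬notify_kin → ¬close_hatch), and O(¬notify_kin) is already established, so O(¬close_hatch).
From O(¬close_hatch) and premise 8, O(¬close_hatch → ¬report_evidence), we obtain O(¬report_evidence).
Premise 12 is O(¬inform_protocol → report_evidence); contrapositively O(¬report_evidence → inform_protocol). Since O(¬report_evidence) holds, K gives O(inform_protocol).
Premise 5, O(open_valve → ¬inform_protocol), contraposes to O(inform_protocol → ¬open_valve); with O(inform_protocol) we get O(¬open_valve).
Premise 10, O(log_out → open_valve), contraposes to O(¬open_valve → ¬log_out); with O(¬open_valve) we get O(¬log_out).
Premise 3 is O(file_budget → log_out); contrapositively O(¬log_out → ¬file_budget). Since O(¬log_out) holds, K gives O(¬file_budget).
Premises 2, 6, 7, 9, 11 do not contribute to this derivation.
Hence ¬file_budget is obligatory.

Obligatory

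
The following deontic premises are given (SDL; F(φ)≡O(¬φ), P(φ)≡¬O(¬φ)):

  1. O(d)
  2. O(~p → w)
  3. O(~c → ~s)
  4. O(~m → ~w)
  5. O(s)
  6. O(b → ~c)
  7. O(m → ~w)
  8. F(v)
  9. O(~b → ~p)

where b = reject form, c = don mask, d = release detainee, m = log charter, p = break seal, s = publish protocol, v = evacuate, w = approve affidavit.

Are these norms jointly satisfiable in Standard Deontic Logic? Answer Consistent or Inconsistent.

Premises 7 and 4 cover both cases: O(m → ~w) and O(~m → ~w). Since m ∨ ~m is a tautology, O(~w) follows.
Premise 2 is O(~p → w); contrapositively O(~w → p). Since O(~w) holds, K gives O(p).
Premise 9, O(~b → ~p), contraposes to O(p → b); with O(p) we get O(b).
With premise 6, O(b → ~c), the K-axiom yields O(~c).
Premise 3 is O(~c → ~s); since O(~c), deontic closure gives O(~s).
However, premise 5 gives O(s).
We now have both O(~s) and O(s) — s is simultaneously obligatory and forbidden, violating the D-axiom.

Inconsistent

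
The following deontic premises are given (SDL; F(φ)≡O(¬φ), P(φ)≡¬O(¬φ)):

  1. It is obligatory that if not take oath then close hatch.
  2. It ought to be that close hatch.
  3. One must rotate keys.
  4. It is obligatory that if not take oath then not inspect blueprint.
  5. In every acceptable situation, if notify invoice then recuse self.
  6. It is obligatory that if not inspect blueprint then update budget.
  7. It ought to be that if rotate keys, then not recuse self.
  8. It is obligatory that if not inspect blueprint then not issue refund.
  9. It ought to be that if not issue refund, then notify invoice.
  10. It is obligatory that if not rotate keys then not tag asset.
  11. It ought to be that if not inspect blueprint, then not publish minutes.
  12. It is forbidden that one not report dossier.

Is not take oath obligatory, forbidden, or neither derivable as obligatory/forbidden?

From premise 3 we have O(rotate_keys).
Applying K to premise 7 (O(rotate_keys → ¬recuse_self)) and O(rotate_keys) yields O(¬recuse_self).
Premise 5, O(notify_invoice → recuse_self), contraposes to O(¬recuse_self → ¬notify_invoice); with O(¬recuse_self) we get O(¬notify_invoice).
Premise 9 is O(¬issue_refund → notify_invoice); contrapositively O(¬notify_invoice → issue_refund). Since O(¬notify_invoice) holds, K gives O(issue_refund).
Premise 8, O(¬inspect_blueprint → ¬issue_refund), contraposes to O(issue_refund → inspect_blueprint); with O(issue_refund) we get O(inspect_blueprint).
Premise 4 is O(¬take_oath → ¬inspect_blueprint); contrapositively O(inspect_blueprint → take_oath). Since O(inspect_blueprint) holds, K gives O(take_oath).
Premises 1, 2, 6, 10, 11, 12 do not contribute to this derivation.
Thus O(take_oath), which is F(¬take_oath): ¬take_oath is forbidden.

Forbidden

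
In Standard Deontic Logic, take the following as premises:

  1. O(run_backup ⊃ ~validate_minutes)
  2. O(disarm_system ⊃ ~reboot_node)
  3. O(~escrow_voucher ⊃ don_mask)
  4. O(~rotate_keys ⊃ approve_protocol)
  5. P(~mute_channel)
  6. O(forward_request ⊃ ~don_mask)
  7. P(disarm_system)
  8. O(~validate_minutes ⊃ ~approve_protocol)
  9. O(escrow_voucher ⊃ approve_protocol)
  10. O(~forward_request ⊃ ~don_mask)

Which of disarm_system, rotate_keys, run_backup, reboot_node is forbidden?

Premises 10 and 6 are O(~forward_request ⊃ ~don_mask) and O(forward_request ⊃ ~don_mask); every ideal world satisfies ~forward_request or forward_request, so in either case ~don_mask holds — hence O(~don_mask).
Premise 3 is O(~escrow_voucher ⊃ don_mask); contrapositively O(~don_mask ⊃ escrow_voucher). Since O(~don_mask) holds, K gives O(escrow_voucher).
From O(escrow_voucher) and premise 9, O(escrow_voucher ⊃ approve_protocol), we obtain O(approve_protocol).
Premise 8 is O(~validate_minutes ⊃ ~approve_protocol); contrapositively O(approve_protocol ⊃ validate_minutes). Since O(approve_protocol) holds, K gives O(validate_minutes).
Premise 1 is O(run_backup ⊃ ~validate_minutes); contrapositively O(validate_minutes ⊃ ~run_backup). Since O(validate_minutes) holds, K gives O(~run_backup).
So O(~run_backup) holds, i.e. run_backup is forbidden. None of the other listed options is forbidden under the premises.

run_backup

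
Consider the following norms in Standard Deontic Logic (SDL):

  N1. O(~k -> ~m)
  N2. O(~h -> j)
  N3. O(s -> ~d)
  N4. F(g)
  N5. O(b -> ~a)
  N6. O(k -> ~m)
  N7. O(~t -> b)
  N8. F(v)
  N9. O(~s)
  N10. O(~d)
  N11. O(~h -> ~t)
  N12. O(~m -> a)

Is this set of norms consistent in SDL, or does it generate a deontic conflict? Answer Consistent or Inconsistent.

Premise 3 is O(s -> ~d); even if O(~d) held, inferring O(s) would be affirming the consequent — invalid.
So O(s) is not derivable, and the apparent clash with O(~s) does not arise.
A world satisfying every obligation exists (e.g. a=true, b=false, d=false, g=false, h=true, j=false, k=false, m=false, s=false, t=true, v=false); no atom is both obligatory and forbidden, so the set is consistent.

Consistent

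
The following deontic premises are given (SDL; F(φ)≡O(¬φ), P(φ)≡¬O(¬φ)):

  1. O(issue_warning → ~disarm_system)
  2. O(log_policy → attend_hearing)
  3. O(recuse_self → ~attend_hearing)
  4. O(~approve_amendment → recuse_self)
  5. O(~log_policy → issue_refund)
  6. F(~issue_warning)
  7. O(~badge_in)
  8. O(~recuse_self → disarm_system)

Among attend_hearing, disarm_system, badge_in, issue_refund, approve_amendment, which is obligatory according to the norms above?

Premise 6, F(~issue_warning), is equivalent to O(issue_warning).
From O(issue_warning) and premise 1, O(issue_warning → ~disarm_system), we obtain O(~disarm_system).
Premise 8 is O(~recuse_self → disarm_system); contrapositively O(~disarm_system → recuse_self). Since O(~disarm_system) holds, K gives O(recuse_self).
From O(recuse_self) and premise 3, O(recuse_self → ~attend_hearing), we obtain O(~attend_hearing).
Premise 2, O(log_policy → attend_hearing), contraposes to O(~attend_hearing → ~log_policy); with O(~attend_hearing) we get O(~log_policy).
From O(~log_policy) and premise 5, O(~log_policy → issue_refund), we obtain O(issue_refund).
So O(issue_refund) holds — issue_refund is obligatory. None of the other listed options is made obligatory by any chain of premises.

issue_refund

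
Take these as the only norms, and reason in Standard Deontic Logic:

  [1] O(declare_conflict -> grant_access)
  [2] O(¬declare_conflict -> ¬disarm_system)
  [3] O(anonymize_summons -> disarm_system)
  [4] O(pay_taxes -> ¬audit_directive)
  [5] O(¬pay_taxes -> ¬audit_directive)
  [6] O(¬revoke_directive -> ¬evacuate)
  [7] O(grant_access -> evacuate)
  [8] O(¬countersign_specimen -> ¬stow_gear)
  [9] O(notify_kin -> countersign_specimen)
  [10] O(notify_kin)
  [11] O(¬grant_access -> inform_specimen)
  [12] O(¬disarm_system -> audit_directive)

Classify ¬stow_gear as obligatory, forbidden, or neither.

Premise 8 is O(¬countersign_specimen -> ¬stow_gear), but O(¬countersign_specimen) is not derivable from the premises, so it does not yield O(¬stow_gear).
No premise or chain of K-axiom applications forces O(¬stow_gear), and none forces O(stow_gear). So ¬stow_gear is neither obligatory nor forbidden under these norms.

Neither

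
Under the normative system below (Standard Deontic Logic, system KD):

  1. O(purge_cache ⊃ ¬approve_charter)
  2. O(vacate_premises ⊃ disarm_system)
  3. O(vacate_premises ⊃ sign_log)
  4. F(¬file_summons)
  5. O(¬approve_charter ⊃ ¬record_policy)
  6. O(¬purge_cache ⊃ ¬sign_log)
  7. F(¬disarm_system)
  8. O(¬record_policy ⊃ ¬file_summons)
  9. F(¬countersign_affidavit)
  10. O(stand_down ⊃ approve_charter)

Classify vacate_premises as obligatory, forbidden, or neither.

F(¬file_summons) at premise 4 means O(file_summons).
Premise 8 is O(¬record_policy ⊃ ¬file_summons); contrapositively O(file_summons ⊃ record_policy). Since O(file_summons) holds, K gives O(record_policy).
Premise 5, O(¬approve_charter ⊃ ¬record_policy), contraposes to O(record_policy ⊃ approve_charter); with O(record_policy) we get O(approve_charter).
The contrapositive of premise 1 (O(purge_cache ⊃ ¬approve_charter)) is O(approve_charter ⊃ ¬purge_cache), and O(approve_charter) is already established, so O(¬purge_cache).
With premise 6, O(¬purge_cache ⊃ ¬sign_log), the K-axiom yields O(¬sign_log).
Premise 3 is O(vacate_premises ⊃ sign_log); contrapositively O(¬sign_log ⊃ ¬vacate_premises). Since O(¬sign_log) holds, K gives O(¬vacate_premises).
Premises 2, 7, 9, 10 do not contribute to this derivation.
Thus O(¬vacate_premises), which is F(vacate_premises): vacate_premises is forbidden.

Forbidden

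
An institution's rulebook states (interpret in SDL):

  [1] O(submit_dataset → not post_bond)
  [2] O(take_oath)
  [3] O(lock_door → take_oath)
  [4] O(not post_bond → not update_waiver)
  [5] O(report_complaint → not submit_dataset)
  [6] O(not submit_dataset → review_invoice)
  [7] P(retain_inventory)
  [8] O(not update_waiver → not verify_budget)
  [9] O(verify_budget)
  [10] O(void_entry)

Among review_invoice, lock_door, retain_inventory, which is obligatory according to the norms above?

From premise 9 we have O(verify_budget).
Premise 8, O(not update_waiver → not verify_budget), contraposes to O(verify_budget → update_waiver); with O(verify_budget) we get O(update_waiver).
The contrapositive of premise 4 (O(not post_bond → not update_waiver)) is O(update_waiver → post_bond), and O(update_waiver) is already established, so O(post_bond).
The contrapositive of premise 1 (O(submit_dataset → not post_bond)) is O(post_bond → not submit_dataset), and O(post_bond) is already established, so O(not submit_dataset).
Premise 6 is O(not submit_dataset → review_invoice); since O(not submit_dataset), deontic closure gives O(review_invoice).
So O(review_invoice) holds — review_invoice is obligatory. None of the other listed options is made obligatory by any chain of premises.

review_invoice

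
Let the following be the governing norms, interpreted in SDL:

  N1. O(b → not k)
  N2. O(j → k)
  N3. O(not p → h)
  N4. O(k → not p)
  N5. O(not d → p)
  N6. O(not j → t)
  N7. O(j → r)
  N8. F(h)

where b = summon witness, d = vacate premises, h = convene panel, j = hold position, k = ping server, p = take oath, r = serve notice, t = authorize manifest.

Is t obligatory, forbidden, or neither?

Premise 8 is F(h), i.e. O(not h).
Premise 3, O(not p → h), contraposes to O(not h → p); with O(not h) we get O(p).
Premise 4, O(k → not p), contraposes to O(p → not k); with O(p) we get O(not k).
The contrapositive of premise 2 (O(j → k)) is O(not k → not j), and O(not k) is already established, so O(not j).
Premise 6 is O(not j → t); since O(not j), deontic closure gives O(t).
Premises 1, 5, 7 do not contribute to this derivation.
Hence t is obligatory.

Obligatory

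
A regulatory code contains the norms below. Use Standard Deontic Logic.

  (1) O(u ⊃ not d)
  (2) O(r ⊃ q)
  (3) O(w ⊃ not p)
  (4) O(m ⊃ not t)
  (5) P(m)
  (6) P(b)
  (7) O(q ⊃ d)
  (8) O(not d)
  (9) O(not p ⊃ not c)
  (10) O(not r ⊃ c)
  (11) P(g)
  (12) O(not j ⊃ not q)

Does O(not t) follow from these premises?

Premise 4 is O(m ⊃ not t), but O(m) is not derivable from the premises (the permission P(m) asserts only not O(not m), not O(m)), so it does not yield O(not t).
No other premise forces O(not t). An ideal world satisfying every premise can still have not t false, so O(not t) is not derivable.

No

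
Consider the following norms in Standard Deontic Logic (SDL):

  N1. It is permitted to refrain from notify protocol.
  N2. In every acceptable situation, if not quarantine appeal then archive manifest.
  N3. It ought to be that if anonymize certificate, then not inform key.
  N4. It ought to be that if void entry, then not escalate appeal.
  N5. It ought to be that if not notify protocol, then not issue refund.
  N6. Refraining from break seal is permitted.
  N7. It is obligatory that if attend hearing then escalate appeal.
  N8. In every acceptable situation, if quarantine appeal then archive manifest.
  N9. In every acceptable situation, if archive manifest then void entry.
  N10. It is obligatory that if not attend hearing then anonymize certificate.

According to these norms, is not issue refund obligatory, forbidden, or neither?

Premise 5 is O(¬notify_protocol → ¬issue_refund), but O(¬notify_protocol) is not derivable from the premises (the permission P(¬notify_protocol) asserts only ¬O(notify_protocol), not O(¬notify_protocol)), so it does not yield O(¬issue_refund).
No premise or chain of K-axiom applications forces O(¬issue_refund), and none forces O(issue_refund). So ¬issue_refund is neither obligatory nor forbidden under these norms.

Neither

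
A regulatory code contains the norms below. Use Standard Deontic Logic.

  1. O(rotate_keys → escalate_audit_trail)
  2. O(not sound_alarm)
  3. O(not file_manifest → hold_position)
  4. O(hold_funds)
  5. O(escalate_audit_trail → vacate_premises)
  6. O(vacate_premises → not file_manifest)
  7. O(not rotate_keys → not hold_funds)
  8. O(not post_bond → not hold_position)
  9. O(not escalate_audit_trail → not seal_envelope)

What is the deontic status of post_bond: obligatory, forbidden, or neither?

Premise 4 gives O(hold_funds).
Premise 7, O(not rotate_keys → not hold_funds), contraposes to O(hold_funds → rotate_keys); with O(hold_funds) we get O(rotate_keys).
Premise 1 is O(rotate_keys → escalate_audit_trail); since O(rotate_keys), deontic closure gives O(escalate_audit_trail).
With premise 5, O(escalate_audit_trail → vacate_premises), the K-axiom yields O(vacate_premises).
Premise 6 is O(vacate_premises → not file_manifest); since O(vacate_premises), deontic closure gives O(not file_manifest).
Applying K to premise 3 (O(not file_manifest → hold_position)) and O(not file_manifest) yields O(hold_position).
The contrapositive of premise 8 (O(not post_bond → not hold_position)) is O(hold_position → post_bond), and O(hold_position) is already established, so O(post_bond).
Premises 2, 9 do not contribute to this derivation.
Hence post_bond is obligatory.

Obligatory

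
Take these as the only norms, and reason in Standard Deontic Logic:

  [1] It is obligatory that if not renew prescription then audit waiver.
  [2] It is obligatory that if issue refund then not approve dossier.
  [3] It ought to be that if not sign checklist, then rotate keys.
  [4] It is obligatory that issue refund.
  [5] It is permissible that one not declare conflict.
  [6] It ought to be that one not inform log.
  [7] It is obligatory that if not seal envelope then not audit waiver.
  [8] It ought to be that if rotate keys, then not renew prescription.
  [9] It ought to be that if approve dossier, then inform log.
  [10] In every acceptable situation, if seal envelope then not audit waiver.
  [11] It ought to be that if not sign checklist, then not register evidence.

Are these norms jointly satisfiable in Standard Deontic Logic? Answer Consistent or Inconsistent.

Consistent

Premise 9 is O(approve_dossier → inform_log), but O(approve_dossier) is not derivable from the premises, so it does not yield O(inform_log).
So O(inform_log) is not derivable, and the apparent clash with O(¬inform_log) does not arise.
A world satisfying every obligation exists (e.g. approve_dossier=false, audit_waiver=false, declare_conflict=false, inform_log=false, issue_refund=true, register_evidence=false, renew_prescription=true, rotate_keys=false, seal_envelope=false, sign_checklist=true); no atom is both obligatory and forbidden, so the set is consistent.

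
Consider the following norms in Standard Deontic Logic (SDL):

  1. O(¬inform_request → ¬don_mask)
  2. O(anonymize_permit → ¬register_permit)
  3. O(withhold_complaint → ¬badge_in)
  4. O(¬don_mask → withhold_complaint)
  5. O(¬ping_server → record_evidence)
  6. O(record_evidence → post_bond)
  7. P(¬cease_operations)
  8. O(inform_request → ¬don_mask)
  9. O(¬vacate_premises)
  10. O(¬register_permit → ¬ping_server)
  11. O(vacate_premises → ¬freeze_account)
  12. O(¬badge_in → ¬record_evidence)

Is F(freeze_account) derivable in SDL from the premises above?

No

Premise 11 is O(vacate_premises → ¬freeze_account), but O(vacate_premises) is not derivable from the premises, so it does not yield O(¬freeze_account).
No other premise forces O(¬freeze_account). An ideal world satisfying every premise can still have freeze_account true, so F(freeze_account) is not derivable.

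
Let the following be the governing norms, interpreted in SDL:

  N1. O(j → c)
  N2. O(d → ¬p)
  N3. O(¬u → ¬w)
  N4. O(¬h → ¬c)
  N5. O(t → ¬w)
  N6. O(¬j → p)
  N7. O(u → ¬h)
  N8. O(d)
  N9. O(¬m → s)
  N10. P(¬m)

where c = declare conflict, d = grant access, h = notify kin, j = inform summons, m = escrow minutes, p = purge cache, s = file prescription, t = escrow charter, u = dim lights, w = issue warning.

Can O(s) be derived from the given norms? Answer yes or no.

Premise 9 is O(¬m → s), but O(¬m) is not derivable from the premises (the permission P(¬m) asserts only ¬O(m), not O(¬m)), so it does not yield O(s).
No other premise forces O(s). An ideal world satisfying every premise can still have s false, so O(s) is not derivable.

No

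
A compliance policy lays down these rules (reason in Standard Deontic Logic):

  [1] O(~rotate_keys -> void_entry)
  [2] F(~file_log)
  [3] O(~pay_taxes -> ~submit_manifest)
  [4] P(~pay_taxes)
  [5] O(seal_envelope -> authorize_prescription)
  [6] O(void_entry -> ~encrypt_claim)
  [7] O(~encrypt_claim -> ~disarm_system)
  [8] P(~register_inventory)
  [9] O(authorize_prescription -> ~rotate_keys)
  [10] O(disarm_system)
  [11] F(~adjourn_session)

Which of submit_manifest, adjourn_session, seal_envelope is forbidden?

seal_envelope

From premise 10 we have O(disarm_system).
Premise 7, O(~encrypt_claim -> ~disarm_system), contraposes to O(disarm_system -> encrypt_claim); with O(disarm_system) we get O(encrypt_claim).
Premise 6 is O(void_entry -> ~encrypt_claim); contrapositively O(encrypt_claim -> ~void_entry). Since O(encrypt_claim) holds, K gives O(~void_entry).
Premise 1 is O(~rotate_keys -> void_entry); contrapositively O(~void_entry -> rotate_keys). Since O(~void_entry) holds, K gives O(rotate_keys).
Premise 9, O(authorize_prescription -> ~rotate_keys), contraposes to O(rotate_keys -> ~authorize_prescription); with O(rotate_keys) we get O(~authorize_prescription).
The contrapositive of premise 5 (O(seal_envelope -> authorize_prescription)) is O(~authorize_prescription -> ~seal_envelope), and O(~authorize_prescription) is already established, so O(~seal_envelope).
So O(~seal_envelope) holds, i.e. seal_envelope is forbidden. None of the other listed options is forbidden under the premises.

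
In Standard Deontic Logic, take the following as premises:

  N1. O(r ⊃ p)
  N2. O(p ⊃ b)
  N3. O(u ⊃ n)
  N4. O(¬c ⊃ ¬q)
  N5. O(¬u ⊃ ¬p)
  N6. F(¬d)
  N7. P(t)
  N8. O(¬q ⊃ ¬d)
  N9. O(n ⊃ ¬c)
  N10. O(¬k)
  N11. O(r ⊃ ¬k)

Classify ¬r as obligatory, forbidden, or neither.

Premise 6 is F(¬d), i.e. O(d).
Premise 8, O(¬q ⊃ ¬d), contraposes to O(d ⊃ q); with O(d) we get O(q).
The contrapositive of premise 4 (O(¬c ⊃ ¬q)) is O(q ⊃ c), and O(q) is already established, so O(c).
Premise 9, O(n ⊃ ¬c), contraposes to O(c ⊃ ¬n); with O(c) we get O(¬n).
Premise 3, O(u ⊃ n), contraposes to O(¬n ⊃ ¬u); with O(¬n) we get O(¬u).
Applying K to premise 5 (O(¬u ⊃ ¬p)) and O(¬u) yields O(¬p).
Premise 1, O(r ⊃ p), contraposes to O(¬p ⊃ ¬r); with O(¬p) we get O(¬r).
Premises 2, 7, 10, 11 do not contribute to this derivation.
Hence ¬r is obligatory.

Obligatory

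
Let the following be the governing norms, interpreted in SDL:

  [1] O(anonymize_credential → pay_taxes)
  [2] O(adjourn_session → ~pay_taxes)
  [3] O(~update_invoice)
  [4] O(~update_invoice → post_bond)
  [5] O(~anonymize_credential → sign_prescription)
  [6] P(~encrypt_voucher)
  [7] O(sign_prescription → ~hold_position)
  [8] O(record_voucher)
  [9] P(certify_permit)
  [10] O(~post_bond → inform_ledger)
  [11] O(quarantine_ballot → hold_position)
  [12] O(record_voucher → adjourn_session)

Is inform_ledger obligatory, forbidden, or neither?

Premise 10 is O(~post_bond → inform_ledger), but O(~post_bond) is not derivable from the premises, so it does not yield O(inform_ledger).
No premise or chain of K-axiom applications forces O(inform_ledger), and none forces O(~inform_ledger). So inform_ledger is neither obligatory nor forbidden under these norms.

Neither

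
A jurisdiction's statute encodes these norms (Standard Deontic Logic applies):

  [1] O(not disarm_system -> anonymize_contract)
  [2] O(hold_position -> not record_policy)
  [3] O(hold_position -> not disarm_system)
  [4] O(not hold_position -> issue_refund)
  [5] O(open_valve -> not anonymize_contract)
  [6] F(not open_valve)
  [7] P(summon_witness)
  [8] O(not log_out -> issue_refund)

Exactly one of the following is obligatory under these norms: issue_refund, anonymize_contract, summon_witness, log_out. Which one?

Premise 6 is F(not open_valve), i.e. O(open_valve).
Premise 5 is O(open_valve -> not anonymize_contract); since O(open_valve), deontic closure gives O(not anonymize_contract).
The contrapositive of premise 1 (O(not disarm_system -> anonymize_contract)) is O(not anonymize_contract -> disarm_system), and O(not anonymize_contract) is already established, so O(disarm_system).
Premise 3, O(hold_position -> not disarm_system), contraposes to O(disarm_system -> not hold_position); with O(disarm_system) we get O(not hold_position).
Applying K to premise 4 (O(not hold_position -> issue_refund)) and O(not hold_position) yields O(issue_refund).
So O(issue_refund) holds — issue_refund is obligatory. None of the other listed options is made obligatory by any chain of premises.

issue_refund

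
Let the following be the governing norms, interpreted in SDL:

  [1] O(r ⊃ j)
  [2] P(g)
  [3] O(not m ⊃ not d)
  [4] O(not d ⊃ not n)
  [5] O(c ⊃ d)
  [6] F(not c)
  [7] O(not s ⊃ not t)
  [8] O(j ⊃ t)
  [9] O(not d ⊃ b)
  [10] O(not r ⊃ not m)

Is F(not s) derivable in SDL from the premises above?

Premise 6, F(not c), is equivalent to O(c).
Applying K to premise 5 (O(c ⊃ d)) and O(c) yields O(d).
Premise 3, O(not m ⊃ not d), contraposes to O(d ⊃ m); with O(d) we get O(m).
Premise 10, O(not r ⊃ not m), contraposes to O(m ⊃ r); with O(m) we get O(r).
From O(r) and premise 1, O(r ⊃ j), we obtain O(j).
With premise 8, O(j ⊃ t), the K-axiom yields O(t).
Premise 7 is O(not s ⊃ not t); contrapositively O(t ⊃ s). Since O(t) holds, K gives O(s).
Premises 2, 4, 9 do not contribute to this derivation.
So O(s) holds, i.e. F(not s). The claim follows.

Yes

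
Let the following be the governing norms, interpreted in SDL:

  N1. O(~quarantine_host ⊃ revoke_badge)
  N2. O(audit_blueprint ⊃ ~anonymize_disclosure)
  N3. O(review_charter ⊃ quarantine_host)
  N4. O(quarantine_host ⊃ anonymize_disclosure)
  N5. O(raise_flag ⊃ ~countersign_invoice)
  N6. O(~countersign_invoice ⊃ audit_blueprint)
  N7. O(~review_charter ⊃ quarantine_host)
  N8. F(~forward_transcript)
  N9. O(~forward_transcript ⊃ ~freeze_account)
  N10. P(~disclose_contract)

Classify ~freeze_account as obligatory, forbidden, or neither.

Premise 9 is O(~forward_transcript ⊃ ~freeze_account), but O(~forward_transcript) is not derivable from the premises, so it does not yield O(~freeze_account).
No premise or chain of K-axiom applications forces O(~freeze_account), and none forces O(freeze_account). So ~freeze_account is neither obligatory nor forbidden under these norms.

Neither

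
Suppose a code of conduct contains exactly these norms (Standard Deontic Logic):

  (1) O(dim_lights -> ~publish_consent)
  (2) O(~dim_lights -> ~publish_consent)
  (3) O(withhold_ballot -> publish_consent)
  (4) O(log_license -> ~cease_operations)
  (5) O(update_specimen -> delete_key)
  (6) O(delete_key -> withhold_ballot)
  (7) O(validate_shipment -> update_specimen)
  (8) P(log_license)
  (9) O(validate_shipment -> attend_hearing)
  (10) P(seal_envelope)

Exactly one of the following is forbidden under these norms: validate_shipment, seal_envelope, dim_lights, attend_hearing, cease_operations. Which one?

Premises 2 and 1 cover both cases: O(~dim_lights -> ~publish_consent) and O(dim_lights -> ~publish_consent). Since ~dim_lights ∨ dim_lights is a tautology, O(~publish_consent) follows.
Premise 3 is O(withhold_ballot -> publish_consent); contrapositively O(~publish_consent -> ~withhold_ballot). Since O(~publish_consent) holds, K gives O(~withhold_ballot).
Premise 6, O(delete_key -> withhold_ballot), contraposes to O(~withhold_ballot -> ~delete_key); with O(~withhold_ballot) we get O(~delete_key).
Premise 5 is O(update_specimen -> delete_key); contrapositively O(~delete_key -> ~update_specimen). Since O(~delete_key) holds, K gives O(~update_specimen).
Premise 7 is O(validate_shipment -> update_specimen); contrapositively O(~update_specimen -> ~validate_shipment). Since O(~update_specimen) holds, K gives O(~validate_shipment).
So O(~validate_shipment) holds, i.e. validate_shipment is forbidden. None of the other listed options is forbidden under the premises.

validate_shipment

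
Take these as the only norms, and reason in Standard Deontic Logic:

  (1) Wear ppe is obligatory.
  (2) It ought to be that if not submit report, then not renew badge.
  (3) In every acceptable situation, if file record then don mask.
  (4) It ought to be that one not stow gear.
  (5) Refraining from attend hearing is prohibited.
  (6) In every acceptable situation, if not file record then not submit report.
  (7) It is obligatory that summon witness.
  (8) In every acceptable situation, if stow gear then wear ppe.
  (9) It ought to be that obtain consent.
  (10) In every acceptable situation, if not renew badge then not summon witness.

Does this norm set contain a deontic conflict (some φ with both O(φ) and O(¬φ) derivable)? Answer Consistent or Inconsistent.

Premise 8 is O(stow_gear → wear_ppe); even if O(wear_ppe) held, inferring O(stow_gear) would be affirming the consequent — invalid.
So O(stow_gear) is not derivable, and the apparent clash with O(¬stow_gear) does not arise.
A world satisfying every obligation exists (e.g. attend_hearing=true, don_mask=true, file_record=true, obtain_consent=true, renew_badge=true, stow_gear=false, submit_report=true, summon_witness=true, wear_ppe=true); no atom is both obligatory and forbidden, so the set is consistent.

Consistent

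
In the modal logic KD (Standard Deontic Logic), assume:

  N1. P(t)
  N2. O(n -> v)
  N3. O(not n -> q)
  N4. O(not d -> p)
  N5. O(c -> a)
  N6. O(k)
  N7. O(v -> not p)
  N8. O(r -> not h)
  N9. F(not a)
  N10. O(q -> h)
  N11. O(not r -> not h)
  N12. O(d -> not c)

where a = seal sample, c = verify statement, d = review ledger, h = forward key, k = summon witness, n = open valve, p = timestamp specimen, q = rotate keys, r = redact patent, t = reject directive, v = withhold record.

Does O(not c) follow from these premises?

Premises 8 and 11 are O(r -> not h) and O(not r -> not h); every ideal world satisfies r or not r, so in either case not h holds — hence O(not h).
Premise 10 is O(q -> h); contrapositively O(not h -> not q). Since O(not h) holds, K gives O(not q).
The contrapositive of premise 3 (O(not n -> q)) is O(not q -> n), and O(not q) is already established, so O(n).
Premise 2 is O(n -> v); since O(n), deontic closure gives O(v).
Applying K to premise 7 (O(v -> not p)) and O(v) yields O(not p).
Premise 4 is O(not d -> p); contrapositively O(not p -> d). Since O(not p) holds, K gives O(d).
From O(d) and premise 12, O(d -> not c), we obtain O(not c).
Premises 1, 5, 6, 9 do not contribute to this derivation.
So O(not c) follows.

Yes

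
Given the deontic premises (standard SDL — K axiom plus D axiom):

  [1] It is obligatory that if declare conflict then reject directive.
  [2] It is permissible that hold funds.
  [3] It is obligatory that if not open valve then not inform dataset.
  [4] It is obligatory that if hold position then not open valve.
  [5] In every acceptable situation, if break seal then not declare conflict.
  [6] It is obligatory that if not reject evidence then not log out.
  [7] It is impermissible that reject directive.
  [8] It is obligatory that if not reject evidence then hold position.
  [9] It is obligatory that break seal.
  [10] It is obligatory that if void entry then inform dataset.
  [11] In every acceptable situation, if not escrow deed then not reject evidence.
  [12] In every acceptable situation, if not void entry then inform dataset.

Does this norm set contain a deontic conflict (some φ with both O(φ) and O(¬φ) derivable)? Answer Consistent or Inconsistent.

Premise 1 is O(declare_conflict → reject_directive), but O(declare_conflict) is not derivable from the premises, so it does not yield O(reject_directive).
So O(reject_directive) is not derivable, and the apparent clash with O(¬reject_directive) does not arise.
A world satisfying every obligation exists (e.g. break_seal=true, declare_conflict=false, escrow_deed=true, hold_funds=false, hold_position=false, inform_dataset=true, log_out=false, open_valve=true, reject_directive=false, reject_evidence=true, void_entry=false); no atom is both obligatory and forbidden, so the set is consistent.

Consistent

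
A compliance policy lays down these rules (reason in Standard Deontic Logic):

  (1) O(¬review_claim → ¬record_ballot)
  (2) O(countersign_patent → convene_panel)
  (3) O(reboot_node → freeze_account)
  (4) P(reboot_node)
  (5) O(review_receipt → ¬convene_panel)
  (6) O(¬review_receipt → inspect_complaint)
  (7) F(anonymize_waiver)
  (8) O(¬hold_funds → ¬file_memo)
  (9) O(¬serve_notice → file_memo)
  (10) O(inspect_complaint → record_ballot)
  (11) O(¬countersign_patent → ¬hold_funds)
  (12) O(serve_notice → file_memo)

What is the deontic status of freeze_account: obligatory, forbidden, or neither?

Premise 3 is O(reboot_node → freeze_account), but O(reboot_node) is not derivable from the premises (the permission P(reboot_node) asserts only ¬O(¬reboot_node), not O(reboot_node)), so it does not yield O(freeze_account).
No premise or chain of K-axiom applications forces O(freeze_account), and none forces O(¬freeze_account). So freeze_account is neither obligatory nor forbidden under these norms.

Neither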